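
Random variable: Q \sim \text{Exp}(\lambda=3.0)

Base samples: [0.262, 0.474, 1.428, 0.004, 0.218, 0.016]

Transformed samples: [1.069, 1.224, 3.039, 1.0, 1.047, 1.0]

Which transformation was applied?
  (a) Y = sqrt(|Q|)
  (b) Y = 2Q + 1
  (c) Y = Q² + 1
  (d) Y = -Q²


Checking option (c) Y = Q² + 1:
  Q = 0.262 -> Y = 1.069 ✓
  Q = 0.474 -> Y = 1.224 ✓
  Q = 1.428 -> Y = 3.039 ✓
All samples match this transformation.

(c) Q² + 1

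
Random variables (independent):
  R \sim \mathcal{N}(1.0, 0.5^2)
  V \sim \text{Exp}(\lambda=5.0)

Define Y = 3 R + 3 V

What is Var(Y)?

For independent RVs: Var(aX + bY) = a²Var(X) + b²Var(Y)
Var(R) = 0.25
Var(V) = 0.04
Var(Y) = 3²*0.25 + 3²*0.04
= 9*0.25 + 9*0.04 = 2.61

2.61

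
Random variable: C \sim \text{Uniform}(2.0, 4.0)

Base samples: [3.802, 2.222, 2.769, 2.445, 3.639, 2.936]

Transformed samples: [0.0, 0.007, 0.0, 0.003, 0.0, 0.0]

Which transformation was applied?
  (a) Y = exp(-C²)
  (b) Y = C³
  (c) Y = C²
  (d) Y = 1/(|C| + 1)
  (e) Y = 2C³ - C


Checking option (a) Y = exp(-C²):
  C = 3.802 -> Y = 0.0 ✓
  C = 2.222 -> Y = 0.007 ✓
  C = 2.769 -> Y = 0.0 ✓
All samples match this transformation.

(a) exp(-C²)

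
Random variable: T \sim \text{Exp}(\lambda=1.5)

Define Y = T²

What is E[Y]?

Using E[X²] = Var(X) + (E[X])²:
E[T] = 0.66666667
Var(T) = 1/1.5^2 = 0.44444444
E[T²] = 0.44444444 + 0.66666667² = 0.44444444 + 0.44444444 = 0.88888889

0.88888889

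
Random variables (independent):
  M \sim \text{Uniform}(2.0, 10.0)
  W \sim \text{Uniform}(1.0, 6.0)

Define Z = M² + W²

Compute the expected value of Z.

E[Z] = E[M²] + E[W²]
E[M²] = Var(M) + E[M]² = 5.3333333 + 36 = 41.333333
E[W²] = Var(W) + E[W]² = 2.0833333 + 12.25 = 14.333333
E[Z] = 41.333333 + 14.333333 = 55.666667

55.666667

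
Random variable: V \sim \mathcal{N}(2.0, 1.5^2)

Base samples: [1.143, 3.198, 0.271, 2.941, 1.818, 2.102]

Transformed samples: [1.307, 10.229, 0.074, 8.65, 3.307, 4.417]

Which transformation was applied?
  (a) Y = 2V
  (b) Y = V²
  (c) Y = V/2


Checking option (b) Y = V²:
  V = 1.143 -> Y = 1.307 ✓
  V = 3.198 -> Y = 10.229 ✓
  V = 0.271 -> Y = 0.074 ✓
All samples match this transformation.

(b) V²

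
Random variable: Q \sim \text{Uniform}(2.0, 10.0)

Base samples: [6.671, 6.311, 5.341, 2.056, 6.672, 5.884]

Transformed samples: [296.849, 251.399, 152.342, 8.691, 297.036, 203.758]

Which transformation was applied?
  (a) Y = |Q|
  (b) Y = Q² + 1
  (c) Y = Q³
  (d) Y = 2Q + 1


Checking option (c) Y = Q³:
  Q = 6.671 -> Y = 296.849 ✓
  Q = 6.311 -> Y = 251.399 ✓
  Q = 5.341 -> Y = 152.342 ✓
All samples match this transformation.

(c) Q³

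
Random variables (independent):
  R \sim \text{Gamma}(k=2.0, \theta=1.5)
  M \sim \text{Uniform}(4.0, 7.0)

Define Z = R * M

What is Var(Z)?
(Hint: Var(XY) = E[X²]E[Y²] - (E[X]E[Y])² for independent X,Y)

Var(XY) = E[X²]E[Y²] - (E[X]E[Y])²
E[R] = 3, Var(R) = 4.5
E[M] = 5.5, Var(M) = 0.75
E[R²] = 4.5 + 3² = 13.5
E[M²] = 0.75 + 5.5² = 31
Var(Z) = 13.5*31 - (3*5.5)²
= 418.5 - 272.25 = 146.25

146.25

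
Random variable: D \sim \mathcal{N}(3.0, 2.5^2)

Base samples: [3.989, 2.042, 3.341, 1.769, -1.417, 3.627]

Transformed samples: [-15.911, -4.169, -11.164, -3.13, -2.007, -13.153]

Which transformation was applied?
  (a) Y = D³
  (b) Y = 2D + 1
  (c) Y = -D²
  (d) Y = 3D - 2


Checking option (c) Y = -D²:
  D = 3.989 -> Y = -15.911 ✓
  D = 2.042 -> Y = -4.169 ✓
  D = 3.341 -> Y = -11.164 ✓
All samples match this transformation.

(c) -D²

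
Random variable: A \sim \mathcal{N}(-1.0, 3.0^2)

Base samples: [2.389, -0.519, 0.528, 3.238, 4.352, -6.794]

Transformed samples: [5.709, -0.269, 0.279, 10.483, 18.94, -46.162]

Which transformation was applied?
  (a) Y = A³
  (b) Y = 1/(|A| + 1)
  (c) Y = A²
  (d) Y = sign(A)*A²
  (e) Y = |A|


Checking option (d) Y = sign(A)*A²:
  A = 2.389 -> Y = 5.709 ✓
  A = -0.519 -> Y = -0.269 ✓
  A = 0.528 -> Y = 0.279 ✓
All samples match this transformation.

(d) sign(A)*A²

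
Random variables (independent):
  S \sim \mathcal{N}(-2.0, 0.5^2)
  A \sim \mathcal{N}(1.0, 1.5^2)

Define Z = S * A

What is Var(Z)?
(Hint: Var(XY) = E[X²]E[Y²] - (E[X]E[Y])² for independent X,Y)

Var(XY) = E[X²]E[Y²] - (E[X]E[Y])²
E[S] = -2, Var(S) = 0.25
E[A] = 1, Var(A) = 2.25
E[S²] = 0.25 + (-2)² = 4.25
E[A²] = 2.25 + 1² = 3.25
Var(Z) = 4.25*3.25 - (-2*1)²
= 13.8125 - 4 = 9.8125

9.8125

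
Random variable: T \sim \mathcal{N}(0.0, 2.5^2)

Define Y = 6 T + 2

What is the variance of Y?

For Y = aT + b: Var(Y) = a² * Var(T)
Var(T) = 2.5^2 = 6.25
Var(Y) = 6² * 6.25 = 36 * 6.25 = 225

225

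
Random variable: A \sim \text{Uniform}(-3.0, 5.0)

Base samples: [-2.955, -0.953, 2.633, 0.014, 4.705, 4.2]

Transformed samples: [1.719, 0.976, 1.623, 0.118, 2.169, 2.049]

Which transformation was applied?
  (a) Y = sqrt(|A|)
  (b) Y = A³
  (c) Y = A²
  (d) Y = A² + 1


Checking option (a) Y = sqrt(|A|):
  A = -2.955 -> Y = 1.719 ✓
  A = -0.953 -> Y = 0.976 ✓
  A = 2.633 -> Y = 1.623 ✓
All samples match this transformation.

(a) sqrt(|A|)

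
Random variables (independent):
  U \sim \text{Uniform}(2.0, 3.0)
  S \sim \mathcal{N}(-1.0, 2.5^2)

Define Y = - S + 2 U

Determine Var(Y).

For independent RVs: Var(aX + bY) = a²Var(X) + b²Var(Y)
Var(U) = 0.083333333
Var(S) = 6.25
Var(Y) = 2²*0.083333333 + (-1)²*6.25
= 4*0.083333333 + 1*6.25 = 6.5833333

6.5833333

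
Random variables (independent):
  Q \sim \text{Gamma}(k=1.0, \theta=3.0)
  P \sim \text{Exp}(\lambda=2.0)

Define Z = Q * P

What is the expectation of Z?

For independent RVs: E[XY] = E[X]*E[Y]
E[Q] = 3
E[P] = 0.5
E[Z] = 3 * 0.5 = 1.5

1.5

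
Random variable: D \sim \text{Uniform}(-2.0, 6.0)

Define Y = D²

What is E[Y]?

E[D²] = Var(D) + (E[D])² = 5.3333333 + 4 = 9.3333333

9.3333333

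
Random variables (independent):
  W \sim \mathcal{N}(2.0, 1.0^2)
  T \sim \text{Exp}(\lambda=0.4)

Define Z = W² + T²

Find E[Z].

E[Z] = E[W²] + E[T²]
E[W²] = Var(W) + E[W]² = 1 + 4 = 5
E[T²] = Var(T) + E[T]² = 6.25 + 6.25 = 12.5
E[Z] = 5 + 12.5 = 17.5

17.5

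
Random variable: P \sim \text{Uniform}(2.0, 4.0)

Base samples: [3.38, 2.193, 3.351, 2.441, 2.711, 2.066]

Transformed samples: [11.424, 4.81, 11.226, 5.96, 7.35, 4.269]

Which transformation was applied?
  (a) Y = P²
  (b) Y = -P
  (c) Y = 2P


Checking option (a) Y = P²:
  P = 3.38 -> Y = 11.424 ✓
  P = 2.193 -> Y = 4.81 ✓
  P = 3.351 -> Y = 11.226 ✓
All samples match this transformation.

(a) P²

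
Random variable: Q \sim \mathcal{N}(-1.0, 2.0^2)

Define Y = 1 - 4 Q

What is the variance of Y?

For Y = aQ + b: Var(Y) = a² * Var(Q)
Var(Q) = 2.0^2 = 4
Var(Y) = (-4)² * 4 = 16 * 4 = 64

64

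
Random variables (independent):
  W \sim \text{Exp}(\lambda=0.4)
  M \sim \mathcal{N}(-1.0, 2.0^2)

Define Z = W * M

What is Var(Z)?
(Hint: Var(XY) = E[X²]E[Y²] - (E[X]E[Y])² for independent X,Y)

Var(XY) = E[X²]E[Y²] - (E[X]E[Y])²
E[W] = 2.5, Var(W) = 6.25
E[M] = -1, Var(M) = 4
E[W²] = 6.25 + 2.5² = 12.5
E[M²] = 4 + (-1)² = 5
Var(Z) = 12.5*5 - (2.5*(-1))²
= 62.5 - 6.25 = 56.25

56.25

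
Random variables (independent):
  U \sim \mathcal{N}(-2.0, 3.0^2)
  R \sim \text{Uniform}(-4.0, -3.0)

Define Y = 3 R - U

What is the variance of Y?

For independent RVs: Var(aX + bY) = a²Var(X) + b²Var(Y)
Var(U) = 9
Var(R) = 0.083333333
Var(Y) = (-1)²*9 + 3²*0.083333333
= 1*9 + 9*0.083333333 = 9.75

9.75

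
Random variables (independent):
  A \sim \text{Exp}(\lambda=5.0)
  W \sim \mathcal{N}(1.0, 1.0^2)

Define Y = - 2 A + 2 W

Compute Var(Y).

For independent RVs: Var(aX + bY) = a²Var(X) + b²Var(Y)
Var(A) = 0.04
Var(W) = 1
Var(Y) = (-2)²*0.04 + 2²*1
= 4*0.04 + 4*1 = 4.16

4.16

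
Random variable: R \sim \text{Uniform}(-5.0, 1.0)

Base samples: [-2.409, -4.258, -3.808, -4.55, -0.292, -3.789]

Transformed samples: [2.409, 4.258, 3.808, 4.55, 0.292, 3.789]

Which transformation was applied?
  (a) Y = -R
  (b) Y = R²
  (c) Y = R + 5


Checking option (a) Y = -R:
  R = -2.409 -> Y = 2.409 ✓
  R = -4.258 -> Y = 4.258 ✓
  R = -3.808 -> Y = 3.808 ✓
All samples match this transformation.

(a) -R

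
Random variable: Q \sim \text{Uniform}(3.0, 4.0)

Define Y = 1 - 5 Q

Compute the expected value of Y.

For Y = -5Q + 1:
E[Y] = -5 * E[Q] + 1
E[Q] = (3 + 4)/2 = 3.5
E[Y] = -5 * 3.5 + 1 = -16.5

-16.5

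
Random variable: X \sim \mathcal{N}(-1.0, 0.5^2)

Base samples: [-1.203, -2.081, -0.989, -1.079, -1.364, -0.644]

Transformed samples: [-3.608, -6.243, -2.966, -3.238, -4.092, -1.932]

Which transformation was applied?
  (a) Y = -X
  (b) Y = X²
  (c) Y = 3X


Checking option (c) Y = 3X:
  X = -1.203 -> Y = -3.608 ✓
  X = -2.081 -> Y = -6.243 ✓
  X = -0.989 -> Y = -2.966 ✓
All samples match this transformation.

(c) 3X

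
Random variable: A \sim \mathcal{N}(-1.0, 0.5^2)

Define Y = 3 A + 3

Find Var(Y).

For Y = aA + b: Var(Y) = a² * Var(A)
Var(A) = 0.5^2 = 0.25
Var(Y) = 3² * 0.25 = 9 * 0.25 = 2.25

2.25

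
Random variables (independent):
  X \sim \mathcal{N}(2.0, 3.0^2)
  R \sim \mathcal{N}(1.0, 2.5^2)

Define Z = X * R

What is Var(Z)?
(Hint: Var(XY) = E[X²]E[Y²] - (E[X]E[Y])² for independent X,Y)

Var(XY) = E[X²]E[Y²] - (E[X]E[Y])²
E[X] = 2, Var(X) = 9
E[R] = 1, Var(R) = 6.25
E[X²] = 9 + 2² = 13
E[R²] = 6.25 + 1² = 7.25
Var(Z) = 13*7.25 - (2*1)²
= 94.25 - 4 = 90.25

90.25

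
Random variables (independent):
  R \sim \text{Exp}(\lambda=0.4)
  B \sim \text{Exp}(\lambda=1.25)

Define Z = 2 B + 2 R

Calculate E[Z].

E[Z] = 2*E[R] + 2*E[B]
E[R] = 2.5
E[B] = 0.8
E[Z] = 2*2.5 + 2*0.8 = 6.6

6.6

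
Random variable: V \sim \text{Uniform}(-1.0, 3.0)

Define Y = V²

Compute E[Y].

Using E[X²] = Var(X) + (E[X])²:
E[V] = 1
Var(V) = (3 + 1)^2/12 = 1.3333333
E[V²] = 1.3333333 + 1² = 1.3333333 + 1 = 2.3333333

2.3333333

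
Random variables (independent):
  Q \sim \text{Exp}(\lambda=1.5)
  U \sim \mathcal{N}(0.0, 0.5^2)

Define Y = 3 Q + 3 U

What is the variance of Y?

For independent RVs: Var(aX + bY) = a²Var(X) + b²Var(Y)
Var(Q) = 0.44444444
Var(U) = 0.25
Var(Y) = 3²*0.44444444 + 3²*0.25
= 9*0.44444444 + 9*0.25 = 6.25

6.25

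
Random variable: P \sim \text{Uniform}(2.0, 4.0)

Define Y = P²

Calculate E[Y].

E[P²] = Var(P) + (E[P])² = 0.33333333 + 9 = 9.3333333

9.3333333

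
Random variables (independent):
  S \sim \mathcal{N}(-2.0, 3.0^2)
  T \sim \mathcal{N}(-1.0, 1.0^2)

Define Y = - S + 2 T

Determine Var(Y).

For independent RVs: Var(aX + bY) = a²Var(X) + b²Var(Y)
Var(S) = 9
Var(T) = 1
Var(Y) = (-1)²*9 + 2²*1
= 1*9 + 4*1 = 13

13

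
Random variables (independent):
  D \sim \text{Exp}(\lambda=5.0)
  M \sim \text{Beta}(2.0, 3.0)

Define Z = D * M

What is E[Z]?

For independent RVs: E[XY] = E[X]*E[Y]
E[D] = 0.2
E[M] = 0.4
E[Z] = 0.2 * 0.4 = 0.08

0.08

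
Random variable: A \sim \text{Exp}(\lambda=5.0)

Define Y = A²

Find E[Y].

Using E[X²] = Var(X) + (E[X])²:
E[A] = 0.2
Var(A) = 1/5.0^2 = 0.04
E[A²] = 0.04 + 0.2² = 0.04 + 0.04 = 0.08

0.08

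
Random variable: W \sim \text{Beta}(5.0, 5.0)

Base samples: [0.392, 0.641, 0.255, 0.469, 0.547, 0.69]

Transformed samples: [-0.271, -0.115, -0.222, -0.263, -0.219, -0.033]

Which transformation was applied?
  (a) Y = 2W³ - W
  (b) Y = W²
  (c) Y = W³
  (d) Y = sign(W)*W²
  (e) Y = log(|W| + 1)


Checking option (a) Y = 2W³ - W:
  W = 0.392 -> Y = -0.271 ✓
  W = 0.641 -> Y = -0.115 ✓
  W = 0.255 -> Y = -0.222 ✓
All samples match this transformation.

(a) 2W³ - W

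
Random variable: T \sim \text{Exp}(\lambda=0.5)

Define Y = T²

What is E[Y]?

Using E[X²] = Var(X) + (E[X])²:
E[T] = 2
Var(T) = 1/0.5^2 = 4
E[T²] = 4 + 2² = 4 + 4 = 8

8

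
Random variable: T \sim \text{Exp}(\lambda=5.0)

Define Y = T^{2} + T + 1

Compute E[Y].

E[Y] = 1*E[T²] + 1*E[T] + 1
E[T] = 0.2
E[T²] = Var(T) + (E[T])² = 0.04 + 0.04 = 0.08
E[Y] = 1*0.08 + 1*0.2 + 1 = 1.28

1.28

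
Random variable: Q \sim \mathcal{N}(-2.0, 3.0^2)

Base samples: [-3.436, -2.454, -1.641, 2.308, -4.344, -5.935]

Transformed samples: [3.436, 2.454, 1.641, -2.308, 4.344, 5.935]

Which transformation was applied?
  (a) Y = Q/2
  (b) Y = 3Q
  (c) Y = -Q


Checking option (c) Y = -Q:
  Q = -3.436 -> Y = 3.436 ✓
  Q = -2.454 -> Y = 2.454 ✓
  Q = -1.641 -> Y = 1.641 ✓
All samples match this transformation.

(c) -Q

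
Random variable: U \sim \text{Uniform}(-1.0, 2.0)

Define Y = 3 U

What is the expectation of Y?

For Y = 3U:
E[Y] = 3 * E[U]
E[U] = (-1 + 2)/2 = 0.5
E[Y] = 3 * 0.5 = 1.5

1.5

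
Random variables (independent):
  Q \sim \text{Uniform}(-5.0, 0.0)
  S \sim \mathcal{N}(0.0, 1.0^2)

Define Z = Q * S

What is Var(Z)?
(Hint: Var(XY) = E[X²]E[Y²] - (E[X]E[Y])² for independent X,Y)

Var(XY) = E[X²]E[Y²] - (E[X]E[Y])²
E[Q] = -2.5, Var(Q) = 2.0833333
E[S] = 0, Var(S) = 1
E[Q²] = 2.0833333 + (-2.5)² = 8.3333333
E[S²] = 1 + 0² = 1
Var(Z) = 8.3333333*1 - (-2.5*0)²
= 8.3333333 - 0 = 8.3333333

8.3333333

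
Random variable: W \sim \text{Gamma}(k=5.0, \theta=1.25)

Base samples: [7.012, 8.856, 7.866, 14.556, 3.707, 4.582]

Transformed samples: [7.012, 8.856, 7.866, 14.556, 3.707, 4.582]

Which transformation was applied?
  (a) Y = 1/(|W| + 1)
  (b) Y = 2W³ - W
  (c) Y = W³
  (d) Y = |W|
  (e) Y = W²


Checking option (d) Y = |W|:
  W = 7.012 -> Y = 7.012 ✓
  W = 8.856 -> Y = 8.856 ✓
  W = 7.866 -> Y = 7.866 ✓
All samples match this transformation.

(d) |W|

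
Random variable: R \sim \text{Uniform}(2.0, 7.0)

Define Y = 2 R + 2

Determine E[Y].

For Y = 2R + 2:
E[Y] = 2 * E[R] + 2
E[R] = (2 + 7)/2 = 4.5
E[Y] = 2 * 4.5 + 2 = 11

11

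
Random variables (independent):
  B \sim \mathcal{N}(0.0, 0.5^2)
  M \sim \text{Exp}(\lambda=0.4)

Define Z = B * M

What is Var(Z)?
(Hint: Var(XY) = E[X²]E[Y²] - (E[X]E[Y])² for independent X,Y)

Var(XY) = E[X²]E[Y²] - (E[X]E[Y])²
E[B] = 0, Var(B) = 0.25
E[M] = 2.5, Var(M) = 6.25
E[B²] = 0.25 + 0² = 0.25
E[M²] = 6.25 + 2.5² = 12.5
Var(Z) = 0.25*12.5 - (0*2.5)²
= 3.125 - 0 = 3.125

3.125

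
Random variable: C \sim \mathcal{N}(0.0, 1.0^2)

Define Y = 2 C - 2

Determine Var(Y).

For Y = aC + b: Var(Y) = a² * Var(C)
Var(C) = 1.0^2 = 1
Var(Y) = 2² * 1 = 4 * 1 = 4

4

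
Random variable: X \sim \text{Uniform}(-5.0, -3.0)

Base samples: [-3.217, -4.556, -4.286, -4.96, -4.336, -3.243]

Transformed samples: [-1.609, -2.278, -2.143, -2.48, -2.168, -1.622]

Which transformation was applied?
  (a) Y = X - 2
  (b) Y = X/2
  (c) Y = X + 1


Checking option (b) Y = X/2:
  X = -3.217 -> Y = -1.609 ✓
  X = -4.556 -> Y = -2.278 ✓
  X = -4.286 -> Y = -2.143 ✓
All samples match this transformation.

(b) X/2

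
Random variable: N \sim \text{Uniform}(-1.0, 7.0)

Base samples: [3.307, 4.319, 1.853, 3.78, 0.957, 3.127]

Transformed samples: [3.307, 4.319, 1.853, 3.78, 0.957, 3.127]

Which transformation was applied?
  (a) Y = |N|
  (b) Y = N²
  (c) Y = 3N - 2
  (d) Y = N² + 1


Checking option (a) Y = |N|:
  N = 3.307 -> Y = 3.307 ✓
  N = 4.319 -> Y = 4.319 ✓
  N = 1.853 -> Y = 1.853 ✓
All samples match this transformation.

(a) |N|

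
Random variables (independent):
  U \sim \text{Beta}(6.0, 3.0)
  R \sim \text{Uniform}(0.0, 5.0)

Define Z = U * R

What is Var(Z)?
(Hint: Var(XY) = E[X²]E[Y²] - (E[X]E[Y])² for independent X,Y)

Var(XY) = E[X²]E[Y²] - (E[X]E[Y])²
E[U] = 0.66666667, Var(U) = 0.022222222
E[R] = 2.5, Var(R) = 2.0833333
E[U²] = 0.022222222 + 0.66666667² = 0.46666667
E[R²] = 2.0833333 + 2.5² = 8.3333333
Var(Z) = 0.46666667*8.3333333 - (0.66666667*2.5)²
= 3.8888889 - 2.7777778 = 1.1111111

1.1111111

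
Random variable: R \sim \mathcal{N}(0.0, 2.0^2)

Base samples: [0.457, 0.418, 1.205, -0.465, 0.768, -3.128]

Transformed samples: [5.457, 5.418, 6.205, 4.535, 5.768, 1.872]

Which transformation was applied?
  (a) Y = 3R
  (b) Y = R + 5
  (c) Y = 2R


Checking option (b) Y = R + 5:
  R = 0.457 -> Y = 5.457 ✓
  R = 0.418 -> Y = 5.418 ✓
  R = 1.205 -> Y = 6.205 ✓
All samples match this transformation.

(b) R + 5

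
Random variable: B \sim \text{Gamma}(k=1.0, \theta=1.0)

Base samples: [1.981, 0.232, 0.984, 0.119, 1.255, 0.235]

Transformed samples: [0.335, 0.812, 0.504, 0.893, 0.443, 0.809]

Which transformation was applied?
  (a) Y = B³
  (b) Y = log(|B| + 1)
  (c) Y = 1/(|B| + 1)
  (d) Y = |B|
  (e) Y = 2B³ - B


Checking option (c) Y = 1/(|B| + 1):
  B = 1.981 -> Y = 0.335 ✓
  B = 0.232 -> Y = 0.812 ✓
  B = 0.984 -> Y = 0.504 ✓
All samples match this transformation.

(c) 1/(|B| + 1)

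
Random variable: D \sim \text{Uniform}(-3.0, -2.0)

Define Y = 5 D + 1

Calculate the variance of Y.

For Y = aD + b: Var(Y) = a² * Var(D)
Var(D) = (-2 + 3)^2/12 = 0.083333333
Var(Y) = 5² * 0.083333333 = 25 * 0.083333333 = 2.0833333

2.0833333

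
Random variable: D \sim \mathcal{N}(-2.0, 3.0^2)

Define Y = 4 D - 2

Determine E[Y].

For Y = 4D - 2:
E[Y] = 4 * E[D] - 2
E[D] = -2.0 = -2
E[Y] = 4 * (-2) - 2 = -10

-10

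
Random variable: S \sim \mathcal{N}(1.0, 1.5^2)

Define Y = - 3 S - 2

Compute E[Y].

For Y = -3S - 2:
E[Y] = -3 * E[S] - 2
E[S] = 1.0 = 1
E[Y] = -3 * 1 - 2 = -5

-5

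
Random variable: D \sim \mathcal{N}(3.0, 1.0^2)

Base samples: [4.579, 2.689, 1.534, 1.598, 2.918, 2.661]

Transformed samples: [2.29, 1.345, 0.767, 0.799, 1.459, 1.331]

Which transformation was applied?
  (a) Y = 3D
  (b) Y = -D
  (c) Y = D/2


Checking option (c) Y = D/2:
  D = 4.579 -> Y = 2.29 ✓
  D = 2.689 -> Y = 1.345 ✓
  D = 1.534 -> Y = 0.767 ✓
All samples match this transformation.

(c) D/2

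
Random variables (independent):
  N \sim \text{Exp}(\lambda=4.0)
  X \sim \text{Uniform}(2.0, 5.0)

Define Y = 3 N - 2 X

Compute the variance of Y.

For independent RVs: Var(aX + bY) = a²Var(X) + b²Var(Y)
Var(N) = 0.0625
Var(X) = 0.75
Var(Y) = 3²*0.0625 + (-2)²*0.75
= 9*0.0625 + 4*0.75 = 3.5625

3.5625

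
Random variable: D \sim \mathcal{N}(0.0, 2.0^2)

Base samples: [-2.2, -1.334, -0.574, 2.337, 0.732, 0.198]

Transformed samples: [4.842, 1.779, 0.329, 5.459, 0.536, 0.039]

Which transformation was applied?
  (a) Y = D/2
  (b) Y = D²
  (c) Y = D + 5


Checking option (b) Y = D²:
  D = -2.2 -> Y = 4.842 ✓
  D = -1.334 -> Y = 1.779 ✓
  D = -0.574 -> Y = 0.329 ✓
All samples match this transformation.

(b) D²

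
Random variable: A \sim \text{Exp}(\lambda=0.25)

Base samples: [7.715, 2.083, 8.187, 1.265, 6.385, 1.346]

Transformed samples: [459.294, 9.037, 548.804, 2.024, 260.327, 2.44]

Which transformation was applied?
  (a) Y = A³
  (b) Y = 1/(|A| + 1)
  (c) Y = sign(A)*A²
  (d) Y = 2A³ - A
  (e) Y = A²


Checking option (a) Y = A³:
  A = 7.715 -> Y = 459.294 ✓
  A = 2.083 -> Y = 9.037 ✓
  A = 8.187 -> Y = 548.804 ✓
All samples match this transformation.

(a) A³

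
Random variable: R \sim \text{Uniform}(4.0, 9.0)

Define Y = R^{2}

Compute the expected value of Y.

E[Y] = 1*E[R²]
E[R] = 6.5
E[R²] = Var(R) + (E[R])² = 2.0833333 + 42.25 = 44.333333
E[Y] = 1*44.333333 = 44.333333

44.333333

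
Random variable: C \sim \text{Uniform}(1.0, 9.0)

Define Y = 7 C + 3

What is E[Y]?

For Y = 7C + 3:
E[Y] = 7 * E[C] + 3
E[C] = (1 + 9)/2 = 5
E[Y] = 7 * 5 + 3 = 38

38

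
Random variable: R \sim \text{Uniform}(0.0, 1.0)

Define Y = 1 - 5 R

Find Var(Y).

For Y = aR + b: Var(Y) = a² * Var(R)
Var(R) = (1 - 0)^2/12 = 0.083333333
Var(Y) = (-5)² * 0.083333333 = 25 * 0.083333333 = 2.0833333

2.0833333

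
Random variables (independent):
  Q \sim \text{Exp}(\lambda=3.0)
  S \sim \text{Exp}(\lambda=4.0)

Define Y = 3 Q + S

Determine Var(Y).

For independent RVs: Var(aX + bY) = a²Var(X) + b²Var(Y)
Var(Q) = 0.11111111
Var(S) = 0.0625
Var(Y) = 3²*0.11111111 + 1²*0.0625
= 9*0.11111111 + 1*0.0625 = 1.0625

1.0625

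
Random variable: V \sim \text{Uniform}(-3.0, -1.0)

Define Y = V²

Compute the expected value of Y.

Using E[X²] = Var(X) + (E[X])²:
E[V] = -2
Var(V) = (-1 + 3)^2/12 = 0.33333333
E[V²] = 0.33333333 + (-2)² = 0.33333333 + 4 = 4.3333333

4.3333333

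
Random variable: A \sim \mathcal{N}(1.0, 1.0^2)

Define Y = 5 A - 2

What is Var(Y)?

For Y = aA + b: Var(Y) = a² * Var(A)
Var(A) = 1.0^2 = 1
Var(Y) = 5² * 1 = 25 * 1 = 25

25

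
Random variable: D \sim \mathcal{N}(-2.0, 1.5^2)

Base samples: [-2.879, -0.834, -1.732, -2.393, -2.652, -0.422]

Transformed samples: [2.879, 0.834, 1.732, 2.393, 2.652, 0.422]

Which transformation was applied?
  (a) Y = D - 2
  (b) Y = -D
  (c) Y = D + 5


Checking option (b) Y = -D:
  D = -2.879 -> Y = 2.879 ✓
  D = -0.834 -> Y = 0.834 ✓
  D = -1.732 -> Y = 1.732 ✓
All samples match this transformation.

(b) -D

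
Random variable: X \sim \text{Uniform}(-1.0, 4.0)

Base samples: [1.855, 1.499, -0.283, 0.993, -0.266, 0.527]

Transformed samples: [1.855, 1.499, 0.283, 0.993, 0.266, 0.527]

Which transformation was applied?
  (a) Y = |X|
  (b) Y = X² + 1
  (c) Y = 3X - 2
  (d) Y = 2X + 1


Checking option (a) Y = |X|:
  X = 1.855 -> Y = 1.855 ✓
  X = 1.499 -> Y = 1.499 ✓
  X = -0.283 -> Y = 0.283 ✓
All samples match this transformation.

(a) |X|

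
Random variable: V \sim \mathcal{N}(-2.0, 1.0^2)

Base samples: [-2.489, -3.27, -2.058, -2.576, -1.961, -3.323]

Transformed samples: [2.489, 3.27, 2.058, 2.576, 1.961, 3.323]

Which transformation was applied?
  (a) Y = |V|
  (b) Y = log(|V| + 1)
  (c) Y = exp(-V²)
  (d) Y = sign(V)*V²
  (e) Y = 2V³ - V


Checking option (a) Y = |V|:
  V = -2.489 -> Y = 2.489 ✓
  V = -3.27 -> Y = 3.27 ✓
  V = -2.058 -> Y = 2.058 ✓
All samples match this transformation.

(a) |V|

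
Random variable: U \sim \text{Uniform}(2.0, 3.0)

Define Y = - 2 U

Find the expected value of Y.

For Y = -2U:
E[Y] = -2 * E[U]
E[U] = (2 + 3)/2 = 2.5
E[Y] = -2 * 2.5 = -5

-5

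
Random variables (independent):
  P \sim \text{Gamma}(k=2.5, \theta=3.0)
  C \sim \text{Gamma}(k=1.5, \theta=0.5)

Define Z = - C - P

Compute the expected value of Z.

E[Z] = -1*E[P] - 1*E[C]
E[P] = 7.5
E[C] = 0.75
E[Z] = -1*7.5 - 1*0.75 = -8.25

-8.25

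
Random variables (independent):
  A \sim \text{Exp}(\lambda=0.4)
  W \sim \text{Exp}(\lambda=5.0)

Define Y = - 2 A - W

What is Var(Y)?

For independent RVs: Var(aX + bY) = a²Var(X) + b²Var(Y)
Var(A) = 6.25
Var(W) = 0.04
Var(Y) = (-2)²*6.25 + (-1)²*0.04
= 4*6.25 + 1*0.04 = 25.04

25.04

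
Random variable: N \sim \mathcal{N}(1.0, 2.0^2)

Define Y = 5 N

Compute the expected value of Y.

For Y = 5N:
E[Y] = 5 * E[N]
E[N] = 1.0 = 1
E[Y] = 5 * 1 = 5

5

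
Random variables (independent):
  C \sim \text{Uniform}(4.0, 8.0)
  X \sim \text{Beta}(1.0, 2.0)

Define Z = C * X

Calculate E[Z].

For independent RVs: E[XY] = E[X]*E[Y]
E[C] = 6
E[X] = 0.33333333
E[Z] = 6 * 0.33333333 = 2

2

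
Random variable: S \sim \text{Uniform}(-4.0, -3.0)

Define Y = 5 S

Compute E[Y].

For Y = 5S:
E[Y] = 5 * E[S]
E[S] = (-4 - 3)/2 = -3.5
E[Y] = 5 * (-3.5) = -17.5

-17.5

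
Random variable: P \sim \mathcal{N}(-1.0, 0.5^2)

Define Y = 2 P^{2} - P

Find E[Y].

E[Y] = 2*E[P²] - 1*E[P]
E[P] = -1
E[P²] = Var(P) + (E[P])² = 0.25 + 1 = 1.25
E[Y] = 2*1.25 - 1*(-1) = 3.5

3.5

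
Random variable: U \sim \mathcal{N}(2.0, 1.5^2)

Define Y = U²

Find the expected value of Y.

E[U²] = Var(U) + (E[U])² = 2.25 + 4 = 6.25

6.25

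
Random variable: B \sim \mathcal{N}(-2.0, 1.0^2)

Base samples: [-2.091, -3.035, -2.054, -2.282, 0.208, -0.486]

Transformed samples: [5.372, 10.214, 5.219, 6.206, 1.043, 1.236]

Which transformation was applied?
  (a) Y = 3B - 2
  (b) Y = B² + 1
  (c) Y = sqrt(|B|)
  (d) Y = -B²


Checking option (b) Y = B² + 1:
  B = -2.091 -> Y = 5.372 ✓
  B = -3.035 -> Y = 10.214 ✓
  B = -2.054 -> Y = 5.219 ✓
All samples match this transformation.

(b) B² + 1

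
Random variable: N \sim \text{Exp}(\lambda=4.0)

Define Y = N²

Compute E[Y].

Using E[X²] = Var(X) + (E[X])²:
E[N] = 0.25
Var(N) = 1/4.0^2 = 0.0625
E[N²] = 0.0625 + 0.25² = 0.0625 + 0.0625 = 0.125

0.125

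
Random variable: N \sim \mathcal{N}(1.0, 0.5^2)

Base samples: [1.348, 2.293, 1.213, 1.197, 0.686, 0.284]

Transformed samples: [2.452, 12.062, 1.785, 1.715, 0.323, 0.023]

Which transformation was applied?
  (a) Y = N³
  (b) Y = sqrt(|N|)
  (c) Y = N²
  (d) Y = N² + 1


Checking option (a) Y = N³:
  N = 1.348 -> Y = 2.452 ✓
  N = 2.293 -> Y = 12.062 ✓
  N = 1.213 -> Y = 1.785 ✓
All samples match this transformation.

(a) N³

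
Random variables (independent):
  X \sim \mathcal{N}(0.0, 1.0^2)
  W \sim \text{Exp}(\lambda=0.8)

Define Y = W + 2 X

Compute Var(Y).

For independent RVs: Var(aX + bY) = a²Var(X) + b²Var(Y)
Var(X) = 1
Var(W) = 1.5625
Var(Y) = 2²*1 + 1²*1.5625
= 4*1 + 1*1.5625 = 5.5625

5.5625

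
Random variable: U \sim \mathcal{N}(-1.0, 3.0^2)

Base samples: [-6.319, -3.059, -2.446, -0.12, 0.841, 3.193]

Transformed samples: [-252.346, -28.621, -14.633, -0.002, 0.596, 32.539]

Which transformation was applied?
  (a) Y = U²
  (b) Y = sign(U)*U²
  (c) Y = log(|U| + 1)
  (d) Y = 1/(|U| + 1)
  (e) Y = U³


Checking option (e) Y = U³:
  U = -6.319 -> Y = -252.346 ✓
  U = -3.059 -> Y = -28.621 ✓
  U = -2.446 -> Y = -14.633 ✓
All samples match this transformation.

(e) U³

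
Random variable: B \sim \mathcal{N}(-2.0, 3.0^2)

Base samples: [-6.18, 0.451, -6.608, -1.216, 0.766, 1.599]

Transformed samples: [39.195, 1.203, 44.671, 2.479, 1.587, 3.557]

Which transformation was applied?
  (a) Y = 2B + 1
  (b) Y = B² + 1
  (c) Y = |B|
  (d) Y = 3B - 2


Checking option (b) Y = B² + 1:
  B = -6.18 -> Y = 39.195 ✓
  B = 0.451 -> Y = 1.203 ✓
  B = -6.608 -> Y = 44.671 ✓
All samples match this transformation.

(b) B² + 1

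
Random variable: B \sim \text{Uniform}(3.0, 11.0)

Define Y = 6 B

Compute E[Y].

For Y = 6B:
E[Y] = 6 * E[B]
E[B] = (3 + 11)/2 = 7
E[Y] = 6 * 7 = 42

42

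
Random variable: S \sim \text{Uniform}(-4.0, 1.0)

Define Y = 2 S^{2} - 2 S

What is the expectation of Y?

E[Y] = 2*E[S²] - 2*E[S]
E[S] = -1.5
E[S²] = Var(S) + (E[S])² = 2.0833333 + 2.25 = 4.3333333
E[Y] = 2*4.3333333 - 2*(-1.5) = 11.666667

11.666667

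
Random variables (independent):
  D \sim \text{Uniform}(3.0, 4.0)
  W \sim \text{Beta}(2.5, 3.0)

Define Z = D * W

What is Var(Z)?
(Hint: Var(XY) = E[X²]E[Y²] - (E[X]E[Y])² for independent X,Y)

Var(XY) = E[X²]E[Y²] - (E[X]E[Y])²
E[D] = 3.5, Var(D) = 0.083333333
E[W] = 0.45454545, Var(W) = 0.038143675
E[D²] = 0.083333333 + 3.5² = 12.333333
E[W²] = 0.038143675 + 0.45454545² = 0.24475524
Var(Z) = 12.333333*0.24475524 - (3.5*0.45454545)²
= 3.018648 - 2.5309917 = 0.48765628

0.48765628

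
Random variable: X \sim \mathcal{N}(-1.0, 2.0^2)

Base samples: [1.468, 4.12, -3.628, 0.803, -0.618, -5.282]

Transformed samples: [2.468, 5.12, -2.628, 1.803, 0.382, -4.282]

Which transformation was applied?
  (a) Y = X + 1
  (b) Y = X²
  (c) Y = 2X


Checking option (a) Y = X + 1:
  X = 1.468 -> Y = 2.468 ✓
  X = 4.12 -> Y = 5.12 ✓
  X = -3.628 -> Y = -2.628 ✓
All samples match this transformation.

(a) X + 1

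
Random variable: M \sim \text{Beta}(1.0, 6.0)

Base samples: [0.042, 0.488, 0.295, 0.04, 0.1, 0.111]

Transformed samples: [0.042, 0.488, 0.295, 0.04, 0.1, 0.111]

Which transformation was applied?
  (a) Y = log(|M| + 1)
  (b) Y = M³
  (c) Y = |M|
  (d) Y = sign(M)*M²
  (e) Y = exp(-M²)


Checking option (c) Y = |M|:
  M = 0.042 -> Y = 0.042 ✓
  M = 0.488 -> Y = 0.488 ✓
  M = 0.295 -> Y = 0.295 ✓
All samples match this transformation.

(c) |M|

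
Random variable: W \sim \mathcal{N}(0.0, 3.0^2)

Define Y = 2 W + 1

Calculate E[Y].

For Y = 2W + 1:
E[Y] = 2 * E[W] + 1
E[W] = 0.0 = 0
E[Y] = 2 * 0 + 1 = 1

1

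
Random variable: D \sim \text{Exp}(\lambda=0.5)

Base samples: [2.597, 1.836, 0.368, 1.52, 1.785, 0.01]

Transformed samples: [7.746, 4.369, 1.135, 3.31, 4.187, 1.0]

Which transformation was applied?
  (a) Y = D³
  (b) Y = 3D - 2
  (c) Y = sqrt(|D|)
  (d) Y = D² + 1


Checking option (d) Y = D² + 1:
  D = 2.597 -> Y = 7.746 ✓
  D = 1.836 -> Y = 4.369 ✓
  D = 0.368 -> Y = 1.135 ✓
All samples match this transformation.

(d) D² + 1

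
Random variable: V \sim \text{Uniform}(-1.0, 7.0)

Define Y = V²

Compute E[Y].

E[V²] = Var(V) + (E[V])² = 5.3333333 + 9 = 14.333333

14.333333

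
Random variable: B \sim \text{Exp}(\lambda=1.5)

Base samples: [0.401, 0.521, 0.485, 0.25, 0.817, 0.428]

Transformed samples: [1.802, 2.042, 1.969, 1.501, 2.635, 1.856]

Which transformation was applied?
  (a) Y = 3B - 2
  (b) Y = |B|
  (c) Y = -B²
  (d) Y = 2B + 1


Checking option (d) Y = 2B + 1:
  B = 0.401 -> Y = 1.802 ✓
  B = 0.521 -> Y = 2.042 ✓
  B = 0.485 -> Y = 1.969 ✓
All samples match this transformation.

(d) 2B + 1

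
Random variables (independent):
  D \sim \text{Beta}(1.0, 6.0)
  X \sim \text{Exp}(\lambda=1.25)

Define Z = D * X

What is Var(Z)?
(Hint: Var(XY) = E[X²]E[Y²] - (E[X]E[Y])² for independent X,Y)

Var(XY) = E[X²]E[Y²] - (E[X]E[Y])²
E[D] = 0.14285714, Var(D) = 0.015306122
E[X] = 0.8, Var(X) = 0.64
E[D²] = 0.015306122 + 0.14285714² = 0.035714286
E[X²] = 0.64 + 0.8² = 1.28
Var(Z) = 0.035714286*1.28 - (0.14285714*0.8)²
= 0.045714286 - 0.013061224 = 0.032653061

0.032653061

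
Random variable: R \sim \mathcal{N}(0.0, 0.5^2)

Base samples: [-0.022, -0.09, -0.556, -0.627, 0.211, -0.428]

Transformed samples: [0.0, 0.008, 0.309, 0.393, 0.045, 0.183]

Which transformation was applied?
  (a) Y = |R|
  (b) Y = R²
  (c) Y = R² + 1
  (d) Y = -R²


Checking option (b) Y = R²:
  R = -0.022 -> Y = 0.0 ✓
  R = -0.09 -> Y = 0.008 ✓
  R = -0.556 -> Y = 0.309 ✓
All samples match this transformation.

(b) R²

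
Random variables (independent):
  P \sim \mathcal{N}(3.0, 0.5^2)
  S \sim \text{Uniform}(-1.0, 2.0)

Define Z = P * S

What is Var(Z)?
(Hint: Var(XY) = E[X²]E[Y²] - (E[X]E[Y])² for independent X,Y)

Var(XY) = E[X²]E[Y²] - (E[X]E[Y])²
E[P] = 3, Var(P) = 0.25
E[S] = 0.5, Var(S) = 0.75
E[P²] = 0.25 + 3² = 9.25
E[S²] = 0.75 + 0.5² = 1
Var(Z) = 9.25*1 - (3*0.5)²
= 9.25 - 2.25 = 7

7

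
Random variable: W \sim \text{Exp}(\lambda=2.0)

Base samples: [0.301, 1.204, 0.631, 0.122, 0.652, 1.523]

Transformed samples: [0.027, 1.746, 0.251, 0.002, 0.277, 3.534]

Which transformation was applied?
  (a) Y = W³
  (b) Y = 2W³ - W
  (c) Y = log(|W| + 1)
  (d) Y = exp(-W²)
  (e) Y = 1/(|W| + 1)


Checking option (a) Y = W³:
  W = 0.301 -> Y = 0.027 ✓
  W = 1.204 -> Y = 1.746 ✓
  W = 0.631 -> Y = 0.251 ✓
All samples match this transformation.

(a) W³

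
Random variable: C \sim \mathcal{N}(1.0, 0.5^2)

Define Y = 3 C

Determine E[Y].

For Y = 3C:
E[Y] = 3 * E[C]
E[C] = 1.0 = 1
E[Y] = 3 * 1 = 3

3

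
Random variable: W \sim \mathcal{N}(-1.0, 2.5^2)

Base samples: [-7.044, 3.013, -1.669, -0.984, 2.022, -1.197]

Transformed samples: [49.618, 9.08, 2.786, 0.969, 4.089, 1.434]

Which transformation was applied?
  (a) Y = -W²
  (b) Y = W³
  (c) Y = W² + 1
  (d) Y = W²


Checking option (d) Y = W²:
  W = -7.044 -> Y = 49.618 ✓
  W = 3.013 -> Y = 9.08 ✓
  W = -1.669 -> Y = 2.786 ✓
All samples match this transformation.

(d) W²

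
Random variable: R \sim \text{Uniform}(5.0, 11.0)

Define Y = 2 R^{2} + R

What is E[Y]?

E[Y] = 2*E[R²] + 1*E[R]
E[R] = 8
E[R²] = Var(R) + (E[R])² = 3 + 64 = 67
E[Y] = 2*67 + 1*8 = 142

142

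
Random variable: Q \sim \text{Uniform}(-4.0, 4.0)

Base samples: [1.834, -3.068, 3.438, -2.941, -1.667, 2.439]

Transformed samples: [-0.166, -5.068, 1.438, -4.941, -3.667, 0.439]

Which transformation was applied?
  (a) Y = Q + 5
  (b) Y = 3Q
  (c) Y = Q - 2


Checking option (c) Y = Q - 2:
  Q = 1.834 -> Y = -0.166 ✓
  Q = -3.068 -> Y = -5.068 ✓
  Q = 3.438 -> Y = 1.438 ✓
All samples match this transformation.

(c) Q - 2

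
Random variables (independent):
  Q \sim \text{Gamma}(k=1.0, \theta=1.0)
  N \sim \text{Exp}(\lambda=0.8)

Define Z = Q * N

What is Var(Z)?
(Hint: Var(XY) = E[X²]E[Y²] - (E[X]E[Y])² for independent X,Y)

Var(XY) = E[X²]E[Y²] - (E[X]E[Y])²
E[Q] = 1, Var(Q) = 1
E[N] = 1.25, Var(N) = 1.5625
E[Q²] = 1 + 1² = 2
E[N²] = 1.5625 + 1.25² = 3.125
Var(Z) = 2*3.125 - (1*1.25)²
= 6.25 - 1.5625 = 4.6875

4.6875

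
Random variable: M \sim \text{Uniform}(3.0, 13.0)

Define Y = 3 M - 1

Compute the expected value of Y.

For Y = 3M - 1:
E[Y] = 3 * E[M] - 1
E[M] = (3 + 13)/2 = 8
E[Y] = 3 * 8 - 1 = 23

23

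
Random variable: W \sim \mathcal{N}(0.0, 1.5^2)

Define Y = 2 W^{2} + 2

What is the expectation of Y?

E[Y] = 2*E[W²] + 2
E[W] = 0
E[W²] = Var(W) + (E[W])² = 2.25 + 0 = 2.25
E[Y] = 2*2.25 + 2 = 6.5

6.5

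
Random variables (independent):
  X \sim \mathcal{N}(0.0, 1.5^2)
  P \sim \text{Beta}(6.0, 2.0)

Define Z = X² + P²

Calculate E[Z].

E[Z] = E[X²] + E[P²]
E[X²] = Var(X) + E[X]² = 2.25 + 0 = 2.25
E[P²] = Var(P) + E[P]² = 0.020833333 + 0.5625 = 0.58333333
E[Z] = 2.25 + 0.58333333 = 2.8333333

2.8333333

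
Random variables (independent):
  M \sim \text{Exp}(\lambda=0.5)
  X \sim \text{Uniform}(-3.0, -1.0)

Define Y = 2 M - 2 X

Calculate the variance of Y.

For independent RVs: Var(aX + bY) = a²Var(X) + b²Var(Y)
Var(M) = 4
Var(X) = 0.33333333
Var(Y) = 2²*4 + (-2)²*0.33333333
= 4*4 + 4*0.33333333 = 17.333333

17.333333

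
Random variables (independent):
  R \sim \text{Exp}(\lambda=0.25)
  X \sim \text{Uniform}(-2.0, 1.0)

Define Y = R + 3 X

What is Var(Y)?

For independent RVs: Var(aX + bY) = a²Var(X) + b²Var(Y)
Var(R) = 16
Var(X) = 0.75
Var(Y) = 1²*16 + 3²*0.75
= 1*16 + 9*0.75 = 22.75

22.75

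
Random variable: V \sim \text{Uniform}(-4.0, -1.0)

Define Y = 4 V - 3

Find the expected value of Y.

For Y = 4V - 3:
E[Y] = 4 * E[V] - 3
E[V] = (-4 - 1)/2 = -2.5
E[Y] = 4 * (-2.5) - 3 = -13

-13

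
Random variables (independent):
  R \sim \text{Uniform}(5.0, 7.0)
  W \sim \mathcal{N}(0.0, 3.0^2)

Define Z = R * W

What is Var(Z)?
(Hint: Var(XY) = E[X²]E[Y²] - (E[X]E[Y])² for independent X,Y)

Var(XY) = E[X²]E[Y²] - (E[X]E[Y])²
E[R] = 6, Var(R) = 0.33333333
E[W] = 0, Var(W) = 9
E[R²] = 0.33333333 + 6² = 36.333333
E[W²] = 9 + 0² = 9
Var(Z) = 36.333333*9 - (6*0)²
= 327 - 0 = 327

327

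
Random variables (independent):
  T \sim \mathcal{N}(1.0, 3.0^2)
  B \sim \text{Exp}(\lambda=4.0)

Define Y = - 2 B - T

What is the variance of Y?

For independent RVs: Var(aX + bY) = a²Var(X) + b²Var(Y)
Var(T) = 9
Var(B) = 0.0625
Var(Y) = (-1)²*9 + (-2)²*0.0625
= 1*9 + 4*0.0625 = 9.25

9.25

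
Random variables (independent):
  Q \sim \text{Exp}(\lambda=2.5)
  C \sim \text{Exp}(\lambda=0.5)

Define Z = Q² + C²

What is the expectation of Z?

E[Z] = E[Q²] + E[C²]
E[Q²] = Var(Q) + E[Q]² = 0.16 + 0.16 = 0.32
E[C²] = Var(C) + E[C]² = 4 + 4 = 8
E[Z] = 0.32 + 8 = 8.32

8.32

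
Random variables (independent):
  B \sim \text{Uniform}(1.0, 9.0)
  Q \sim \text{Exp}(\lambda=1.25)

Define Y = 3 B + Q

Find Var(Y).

For independent RVs: Var(aX + bY) = a²Var(X) + b²Var(Y)
Var(B) = 5.3333333
Var(Q) = 0.64
Var(Y) = 3²*5.3333333 + 1²*0.64
= 9*5.3333333 + 1*0.64 = 48.64

48.64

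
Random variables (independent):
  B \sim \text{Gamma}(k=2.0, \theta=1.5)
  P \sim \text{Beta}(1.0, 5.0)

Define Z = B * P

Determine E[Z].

For independent RVs: E[XY] = E[X]*E[Y]
E[B] = 3
E[P] = 0.16666667
E[Z] = 3 * 0.16666667 = 0.5

0.5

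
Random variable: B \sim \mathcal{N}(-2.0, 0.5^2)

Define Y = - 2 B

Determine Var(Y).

For Y = aB + b: Var(Y) = a² * Var(B)
Var(B) = 0.5^2 = 0.25
Var(Y) = (-2)² * 0.25 = 4 * 0.25 = 1

1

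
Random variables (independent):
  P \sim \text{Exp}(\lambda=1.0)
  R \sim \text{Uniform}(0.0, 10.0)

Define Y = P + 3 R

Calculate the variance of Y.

For independent RVs: Var(aX + bY) = a²Var(X) + b²Var(Y)
Var(P) = 1
Var(R) = 8.3333333
Var(Y) = 1²*1 + 3²*8.3333333
= 1*1 + 9*8.3333333 = 76

76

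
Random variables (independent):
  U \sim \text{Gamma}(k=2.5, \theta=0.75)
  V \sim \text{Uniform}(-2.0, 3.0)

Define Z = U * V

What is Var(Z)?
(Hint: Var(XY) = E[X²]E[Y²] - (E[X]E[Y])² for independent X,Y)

Var(XY) = E[X²]E[Y²] - (E[X]E[Y])²
E[U] = 1.875, Var(U) = 1.40625
E[V] = 0.5, Var(V) = 2.0833333
E[U²] = 1.40625 + 1.875² = 4.921875
E[V²] = 2.0833333 + 0.5² = 2.3333333
Var(Z) = 4.921875*2.3333333 - (1.875*0.5)²
= 11.484375 - 0.87890625 = 10.605469

10.605469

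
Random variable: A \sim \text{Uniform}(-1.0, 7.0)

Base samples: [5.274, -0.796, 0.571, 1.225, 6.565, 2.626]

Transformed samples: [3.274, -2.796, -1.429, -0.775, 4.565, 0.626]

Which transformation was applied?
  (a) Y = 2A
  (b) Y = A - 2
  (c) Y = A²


Checking option (b) Y = A - 2:
  A = 5.274 -> Y = 3.274 ✓
  A = -0.796 -> Y = -2.796 ✓
  A = 0.571 -> Y = -1.429 ✓
All samples match this transformation.

(b) A - 2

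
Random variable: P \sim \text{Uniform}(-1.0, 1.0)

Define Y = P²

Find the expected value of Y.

E[P²] = Var(P) + (E[P])² = 0.33333333 + 0 = 0.33333333

0.33333333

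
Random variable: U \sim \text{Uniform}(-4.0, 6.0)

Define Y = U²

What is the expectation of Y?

E[U²] = Var(U) + (E[U])² = 8.3333333 + 1 = 9.3333333

9.3333333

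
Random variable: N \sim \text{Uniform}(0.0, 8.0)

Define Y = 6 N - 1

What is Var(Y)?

For Y = aN + b: Var(Y) = a² * Var(N)
Var(N) = (8 - 0)^2/12 = 5.3333333
Var(Y) = 6² * 5.3333333 = 36 * 5.3333333 = 192

192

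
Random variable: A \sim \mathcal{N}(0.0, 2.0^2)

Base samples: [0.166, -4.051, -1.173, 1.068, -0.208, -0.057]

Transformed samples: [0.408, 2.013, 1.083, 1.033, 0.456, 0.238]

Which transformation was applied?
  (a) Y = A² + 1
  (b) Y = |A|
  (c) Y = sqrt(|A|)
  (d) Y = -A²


Checking option (c) Y = sqrt(|A|):
  A = 0.166 -> Y = 0.408 ✓
  A = -4.051 -> Y = 2.013 ✓
  A = -1.173 -> Y = 1.083 ✓
All samples match this transformation.

(c) sqrt(|A|)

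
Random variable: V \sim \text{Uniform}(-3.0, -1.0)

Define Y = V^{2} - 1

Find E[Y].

E[Y] = 1*E[V²] - 1
E[V] = -2
E[V²] = Var(V) + (E[V])² = 0.33333333 + 4 = 4.3333333
E[Y] = 1*4.3333333 - 1 = 3.3333333

3.3333333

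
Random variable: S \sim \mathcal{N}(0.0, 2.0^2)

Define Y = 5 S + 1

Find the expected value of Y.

For Y = 5S + 1:
E[Y] = 5 * E[S] + 1
E[S] = 0.0 = 0
E[Y] = 5 * 0 + 1 = 1

1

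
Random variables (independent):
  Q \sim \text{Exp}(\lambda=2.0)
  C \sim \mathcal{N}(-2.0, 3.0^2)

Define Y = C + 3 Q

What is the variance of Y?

For independent RVs: Var(aX + bY) = a²Var(X) + b²Var(Y)
Var(Q) = 0.25
Var(C) = 9
Var(Y) = 3²*0.25 + 1²*9
= 9*0.25 + 1*9 = 11.25

11.25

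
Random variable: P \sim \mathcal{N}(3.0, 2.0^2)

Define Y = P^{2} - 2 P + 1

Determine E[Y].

E[Y] = 1*E[P²] - 2*E[P] + 1
E[P] = 3
E[P²] = Var(P) + (E[P])² = 4 + 9 = 13
E[Y] = 1*13 - 2*3 + 1 = 8

8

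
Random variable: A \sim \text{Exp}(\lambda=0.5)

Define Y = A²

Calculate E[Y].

E[A²] = Var(A) + (E[A])² = 4 + 4 = 8

8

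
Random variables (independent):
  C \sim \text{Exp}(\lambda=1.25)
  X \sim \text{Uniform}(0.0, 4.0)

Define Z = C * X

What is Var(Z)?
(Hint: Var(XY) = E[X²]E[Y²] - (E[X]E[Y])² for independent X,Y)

Var(XY) = E[X²]E[Y²] - (E[X]E[Y])²
E[C] = 0.8, Var(C) = 0.64
E[X] = 2, Var(X) = 1.3333333
E[C²] = 0.64 + 0.8² = 1.28
E[X²] = 1.3333333 + 2² = 5.3333333
Var(Z) = 1.28*5.3333333 - (0.8*2)²
= 6.8266667 - 2.56 = 4.2666667

4.2666667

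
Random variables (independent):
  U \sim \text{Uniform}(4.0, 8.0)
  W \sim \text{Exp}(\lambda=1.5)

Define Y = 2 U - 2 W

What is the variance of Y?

For independent RVs: Var(aX + bY) = a²Var(X) + b²Var(Y)
Var(U) = 1.3333333
Var(W) = 0.44444444
Var(Y) = 2²*1.3333333 + (-2)²*0.44444444
= 4*1.3333333 + 4*0.44444444 = 7.1111111

7.1111111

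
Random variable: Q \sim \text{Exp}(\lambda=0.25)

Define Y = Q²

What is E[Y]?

E[Q²] = Var(Q) + (E[Q])² = 16 + 16 = 32

32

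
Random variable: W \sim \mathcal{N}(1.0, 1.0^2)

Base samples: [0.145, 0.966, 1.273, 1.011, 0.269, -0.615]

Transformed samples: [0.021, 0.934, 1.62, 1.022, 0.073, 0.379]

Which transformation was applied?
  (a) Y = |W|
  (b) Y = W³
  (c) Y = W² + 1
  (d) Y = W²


Checking option (d) Y = W²:
  W = 0.145 -> Y = 0.021 ✓
  W = 0.966 -> Y = 0.934 ✓
  W = 1.273 -> Y = 1.62 ✓
All samples match this transformation.

(d) W²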